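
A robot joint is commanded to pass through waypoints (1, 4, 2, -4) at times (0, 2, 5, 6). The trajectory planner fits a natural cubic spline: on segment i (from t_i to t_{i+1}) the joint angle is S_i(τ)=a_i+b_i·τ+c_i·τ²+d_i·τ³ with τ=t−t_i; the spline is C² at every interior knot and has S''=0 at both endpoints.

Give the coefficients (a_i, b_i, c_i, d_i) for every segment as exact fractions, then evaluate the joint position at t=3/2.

Δ: Δ0=3/2, Δ1=-2/3, Δ2=-6
row 1: diag=10, rhs=-13; c'=3/10, d'=-13/10
row 2: denom=8−3·3/10=71/10; d'=(-32−3·-13/10)/(71/10)=-281/71
back: M2=-281/71
back: M1=-13/10−3/10·-281/71=-8/71
M: M0=0, M1=-8/71, M2=-281/71, M3=0
seg 0: a=1, c=M0/2=0, d=(M1−M0)/(6·2)=-2/213, b=Δ0−h0·(2M0+M1)/6=655/426
seg 1: a=4, c=M1/2=-4/71, d=(M2−M1)/(6·3)=-91/426, b=Δ1−h1·(2M1+M2)/6=607/426
seg 2: a=2, c=M2/2=-281/142, d=(M3−M2)/(6·1)=281/426, b=Δ2−h2·(2M2+M3)/6=-997/213
t_q=3/2 → seg 0, τ=3/2; S=1+655/426·τ+0·τ²+-2/213·τ³=465/142

  seg 0: a=1 b=655/426 c=0 d=-2/213
  seg 1: a=4 b=607/426 c=-4/71 d=-91/426
  seg 2: a=2 b=-997/213 c=-281/142 d=281/426
S(3/2) = 465/142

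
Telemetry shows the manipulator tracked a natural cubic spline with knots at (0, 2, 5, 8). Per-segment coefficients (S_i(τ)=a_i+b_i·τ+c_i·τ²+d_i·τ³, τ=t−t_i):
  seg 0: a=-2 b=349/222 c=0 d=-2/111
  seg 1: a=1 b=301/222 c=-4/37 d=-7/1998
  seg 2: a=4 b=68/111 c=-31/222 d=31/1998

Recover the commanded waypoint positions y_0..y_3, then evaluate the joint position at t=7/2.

y_0=-2 y_1=1 y_2=4 y_3=5
S(7/2) = 1645/592

y_0 = S_0(0) = a_0 = -2
y_1 = S_1(0) = a_1 = 1
y_2 = S_2(0) = a_2 = 4
y_3 = S_2(3) = 5
t_q=7/2 is in segment 1 (τ=3/2); S_1(τ)=1645/592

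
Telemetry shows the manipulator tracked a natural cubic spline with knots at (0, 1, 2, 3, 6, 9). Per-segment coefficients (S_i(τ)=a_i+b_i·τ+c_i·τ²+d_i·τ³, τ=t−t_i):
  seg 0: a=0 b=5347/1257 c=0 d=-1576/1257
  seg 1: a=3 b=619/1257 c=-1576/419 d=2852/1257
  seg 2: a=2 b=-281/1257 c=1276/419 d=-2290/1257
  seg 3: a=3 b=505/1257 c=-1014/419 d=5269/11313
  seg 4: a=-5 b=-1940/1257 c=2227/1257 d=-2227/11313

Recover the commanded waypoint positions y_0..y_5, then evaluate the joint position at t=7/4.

y_0=0 y_1=3 y_2=2 y_3=3 y_4=-5 y_5=1
S(7/4) = 14821/6704

y_0 = S_0(0) = a_0 = 0
y_1 = S_1(0) = a_1 = 3
y_2 = S_2(0) = a_2 = 2
y_3 = S_3(0) = a_3 = 3
y_4 = S_4(0) = a_4 = -5
y_5 = S_4(3) = 1
t_q=7/4 is in segment 1 (τ=3/4); S_1(τ)=14821/6704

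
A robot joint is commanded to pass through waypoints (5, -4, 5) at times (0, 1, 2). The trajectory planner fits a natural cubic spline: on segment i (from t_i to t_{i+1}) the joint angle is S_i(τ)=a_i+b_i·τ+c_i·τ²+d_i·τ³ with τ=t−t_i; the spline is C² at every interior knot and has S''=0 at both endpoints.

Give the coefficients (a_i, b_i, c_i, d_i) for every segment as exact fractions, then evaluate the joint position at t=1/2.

Δ: Δ0=-9, Δ1=9
row 1: diag=4, rhs=108; c'=1/4, d'=27
back: M1=27
M: M0=0, M1=27, M2=0
seg 0: a=5, c=M0/2=0, d=(M1−M0)/(6·1)=9/2, b=Δ0−h0·(2M0+M1)/6=-27/2
seg 1: a=-4, c=M1/2=27/2, d=(M2−M1)/(6·1)=-9/2, b=Δ1−h1·(2M1+M2)/6=0
t_q=1/2 → seg 0, τ=1/2; S=5+-27/2·τ+0·τ²+9/2·τ³=-19/16

  seg 0: a=5 b=-27/2 c=0 d=9/2
  seg 1: a=-4 b=0 c=27/2 d=-9/2
S(1/2) = -19/16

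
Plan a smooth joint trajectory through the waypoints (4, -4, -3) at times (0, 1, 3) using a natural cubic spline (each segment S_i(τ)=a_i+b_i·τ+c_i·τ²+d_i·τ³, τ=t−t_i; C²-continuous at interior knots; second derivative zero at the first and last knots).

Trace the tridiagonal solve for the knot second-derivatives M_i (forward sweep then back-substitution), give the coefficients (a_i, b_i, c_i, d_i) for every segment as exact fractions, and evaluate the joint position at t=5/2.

Δ: Δ0=-8, Δ1=1/2
row 1: diag=6, rhs=51; c'=1/3, d'=17/2
back: M1=17/2
M: M0=0, M1=17/2, M2=0
seg 0: a=4, c=M0/2=0, d=(M1−M0)/(6·1)=17/12, b=Δ0−h0·(2M0+M1)/6=-113/12
seg 1: a=-4, c=M1/2=17/4, d=(M2−M1)/(6·2)=-17/24, b=Δ1−h1·(2M1+M2)/6=-31/6
t_q=5/2 → seg 1, τ=3/2; S=-4+-31/6·τ+17/4·τ²+-17/24·τ³=-293/64

  seg 0: a=4 b=-113/12 c=0 d=17/12
  seg 1: a=-4 b=-31/6 c=17/4 d=-17/24
S(5/2) = -293/64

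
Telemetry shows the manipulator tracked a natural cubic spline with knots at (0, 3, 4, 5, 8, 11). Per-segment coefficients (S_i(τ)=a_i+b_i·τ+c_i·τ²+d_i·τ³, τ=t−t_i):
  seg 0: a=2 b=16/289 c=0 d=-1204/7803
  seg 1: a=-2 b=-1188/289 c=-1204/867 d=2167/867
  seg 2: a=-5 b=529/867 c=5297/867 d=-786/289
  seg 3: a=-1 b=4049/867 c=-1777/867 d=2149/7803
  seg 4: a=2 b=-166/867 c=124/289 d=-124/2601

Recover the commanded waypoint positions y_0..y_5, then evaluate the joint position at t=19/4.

y_0=2 y_1=-2 y_2=-5 y_3=-1 y_4=2 y_5=4
S(19/4) = -20837/9248

y_0 = S_0(0) = a_0 = 2
y_1 = S_1(0) = a_1 = -2
y_2 = S_2(0) = a_2 = -5
y_3 = S_3(0) = a_3 = -1
y_4 = S_4(0) = a_4 = 2
y_5 = S_4(3) = 4
t_q=19/4 is in segment 2 (τ=3/4); S_2(τ)=-20837/9248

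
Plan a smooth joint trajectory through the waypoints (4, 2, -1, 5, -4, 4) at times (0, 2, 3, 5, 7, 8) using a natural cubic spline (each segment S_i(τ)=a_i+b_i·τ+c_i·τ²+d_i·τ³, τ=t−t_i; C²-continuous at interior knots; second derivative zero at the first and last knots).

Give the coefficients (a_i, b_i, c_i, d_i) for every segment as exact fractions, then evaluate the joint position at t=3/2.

  seg 0: a=4 b=93/349 c=0 d=-221/698
  seg 1: a=2 b=-1233/349 c=-663/349 d=849/349
  seg 2: a=-1 b=-12/349 c=1884/349 d=-2709/1396
  seg 3: a=5 b=-603/349 c=-4359/698 d=6783/2792
  seg 4: a=-4 b=1707/698 c=11631/1396 d=-3877/1396
S(3/2) = 18601/5584

Δ: Δ0=-1, Δ1=-3, Δ2=3, Δ3=-9/2, Δ4=8
row 1: diag=6, rhs=-12; c'=1/6, d'=-2
row 2: denom=6−1·1/6=35/6; d'=(36−1·-2)/(35/6)=228/35
row 3: denom=8−2·12/35=256/35; d'=(-45−2·228/35)/(256/35)=-2031/256
row 4: denom=6−2·35/128=349/64; d'=(75−2·-2031/256)/(349/64)=11631/698
back: M4=11631/698
back: M3=-2031/256−35/128·11631/698=-4359/349
back: M2=228/35−12/35·-4359/349=3768/349
back: M1=-2−1/6·3768/349=-1326/349
M: M0=0, M1=-1326/349, M2=3768/349, M3=-4359/349, M4=11631/698, M5=0
seg 0: a=4, c=M0/2=0, d=(M1−M0)/(6·2)=-221/698, b=Δ0−h0·(2M0+M1)/6=93/349
seg 1: a=2, c=M1/2=-663/349, d=(M2−M1)/(6·1)=849/349, b=Δ1−h1·(2M1+M2)/6=-1233/349
seg 2: a=-1, c=M2/2=1884/349, d=(M3−M2)/(6·2)=-2709/1396, b=Δ2−h2·(2M2+M3)/6=-12/349
seg 3: a=5, c=M3/2=-4359/698, d=(M4−M3)/(6·2)=6783/2792, b=Δ3−h3·(2M3+M4)/6=-603/349
seg 4: a=-4, c=M4/2=11631/1396, d=(M5−M4)/(6·1)=-3877/1396, b=Δ4−h4·(2M4+M5)/6=1707/698
t_q=3/2 → seg 0, τ=3/2; S=4+93/349·τ+0·τ²+-221/698·τ³=18601/5584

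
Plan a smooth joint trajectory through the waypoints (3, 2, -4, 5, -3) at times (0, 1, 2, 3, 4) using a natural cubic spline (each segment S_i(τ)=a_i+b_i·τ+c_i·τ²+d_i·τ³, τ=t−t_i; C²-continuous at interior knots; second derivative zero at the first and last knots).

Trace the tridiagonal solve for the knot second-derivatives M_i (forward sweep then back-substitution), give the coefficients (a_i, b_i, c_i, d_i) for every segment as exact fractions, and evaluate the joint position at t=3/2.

  seg 0: a=3 b=12/7 c=0 d=-19/7
  seg 1: a=2 b=-45/7 c=-57/7 d=60/7
  seg 2: a=-4 b=3 c=123/7 d=-81/7
  seg 3: a=5 b=24/7 c=-120/7 d=40/7
S(3/2) = -61/28

Δ: Δ0=-1, Δ1=-6, Δ2=9, Δ3=-8
row 1: diag=4, rhs=-30; c'=1/4, d'=-15/2
row 2: denom=4−1·1/4=15/4; d'=(90−1·-15/2)/(15/4)=26
row 3: denom=4−1·4/15=56/15; d'=(-102−1·26)/(56/15)=-240/7
back: M3=-240/7
back: M2=26−4/15·-240/7=246/7
back: M1=-15/2−1/4·246/7=-114/7
M: M0=0, M1=-114/7, M2=246/7, M3=-240/7, M4=0
seg 0: a=3, c=M0/2=0, d=(M1−M0)/(6·1)=-19/7, b=Δ0−h0·(2M0+M1)/6=12/7
seg 1: a=2, c=M1/2=-57/7, d=(M2−M1)/(6·1)=60/7, b=Δ1−h1·(2M1+M2)/6=-45/7
seg 2: a=-4, c=M2/2=123/7, d=(M3−M2)/(6·1)=-81/7, b=Δ2−h2·(2M2+M3)/6=3
seg 3: a=5, c=M3/2=-120/7, d=(M4−M3)/(6·1)=40/7, b=Δ3−h3·(2M3+M4)/6=24/7
t_q=3/2 → seg 1, τ=1/2; S=2+-45/7·τ+-57/7·τ²+60/7·τ³=-61/28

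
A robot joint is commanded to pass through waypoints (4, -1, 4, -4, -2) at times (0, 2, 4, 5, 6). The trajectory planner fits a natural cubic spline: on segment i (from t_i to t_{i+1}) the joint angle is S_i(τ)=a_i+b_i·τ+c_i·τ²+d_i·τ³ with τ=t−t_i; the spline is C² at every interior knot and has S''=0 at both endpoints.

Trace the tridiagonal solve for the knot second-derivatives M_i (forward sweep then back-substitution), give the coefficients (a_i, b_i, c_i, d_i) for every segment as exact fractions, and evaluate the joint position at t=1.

Δ: Δ0=-5/2, Δ1=5/2, Δ2=-8, Δ3=2
row 1: diag=8, rhs=30; c'=1/4, d'=15/4
row 2: denom=6−2·1/4=11/2; d'=(-63−2·15/4)/(11/2)=-141/11
row 3: denom=4−1·2/11=42/11; d'=(60−1·-141/11)/(42/11)=267/14
back: M3=267/14
back: M2=-141/11−2/11·267/14=-114/7
back: M1=15/4−1/4·-114/7=219/28
M: M0=0, M1=219/28, M2=-114/7, M3=267/14, M4=0
seg 0: a=4, c=M0/2=0, d=(M1−M0)/(6·2)=73/112, b=Δ0−h0·(2M0+M1)/6=-143/28
seg 1: a=-1, c=M1/2=219/56, d=(M2−M1)/(6·2)=-225/112, b=Δ1−h1·(2M1+M2)/6=19/7
seg 2: a=4, c=M2/2=-57/7, d=(M3−M2)/(6·1)=165/28, b=Δ2−h2·(2M2+M3)/6=-23/4
seg 3: a=-4, c=M3/2=267/28, d=(M4−M3)/(6·1)=-89/28, b=Δ3−h3·(2M3+M4)/6=-61/14
t_q=1 → seg 0, τ=1; S=4+-143/28·τ+0·τ²+73/112·τ³=-51/112

  seg 0: a=4 b=-143/28 c=0 d=73/112
  seg 1: a=-1 b=19/7 c=219/56 d=-225/112
  seg 2: a=4 b=-23/4 c=-57/7 d=165/28
  seg 3: a=-4 b=-61/14 c=267/28 d=-89/28
S(1) = -51/112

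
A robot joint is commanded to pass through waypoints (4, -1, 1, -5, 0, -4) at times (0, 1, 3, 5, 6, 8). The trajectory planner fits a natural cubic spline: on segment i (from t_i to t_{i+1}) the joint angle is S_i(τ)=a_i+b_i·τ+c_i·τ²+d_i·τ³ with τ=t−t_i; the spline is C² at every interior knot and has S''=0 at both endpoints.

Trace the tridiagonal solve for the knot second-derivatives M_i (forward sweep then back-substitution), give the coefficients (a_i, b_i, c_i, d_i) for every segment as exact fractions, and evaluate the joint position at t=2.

  seg 0: a=4 b=-2254/349 c=0 d=509/349
  seg 1: a=-1 b=-727/349 c=1527/349 d=-989/698
  seg 2: a=1 b=-553/349 c=-1440/349 d=1193/698
  seg 3: a=-5 b=845/349 c=2139/349 d=-1239/349
  seg 4: a=0 b=1406/349 c=-1578/349 d=263/349
S(2) = -87/698

Δ: Δ0=-5, Δ1=1, Δ2=-3, Δ3=5, Δ4=-2
row 1: diag=6, rhs=36; c'=1/3, d'=6
row 2: denom=8−2·1/3=22/3; d'=(-24−2·6)/(22/3)=-54/11
row 3: denom=6−2·3/11=60/11; d'=(48−2·-54/11)/(60/11)=53/5
row 4: denom=6−1·11/60=349/60; d'=(-42−1·53/5)/(349/60)=-3156/349
back: M4=-3156/349
back: M3=53/5−11/60·-3156/349=4278/349
back: M2=-54/11−3/11·4278/349=-2880/349
back: M1=6−1/3·-2880/349=3054/349
M: M0=0, M1=3054/349, M2=-2880/349, M3=4278/349, M4=-3156/349, M5=0
seg 0: a=4, c=M0/2=0, d=(M1−M0)/(6·1)=509/349, b=Δ0−h0·(2M0+M1)/6=-2254/349
seg 1: a=-1, c=M1/2=1527/349, d=(M2−M1)/(6·2)=-989/698, b=Δ1−h1·(2M1+M2)/6=-727/349
seg 2: a=1, c=M2/2=-1440/349, d=(M3−M2)/(6·2)=1193/698, b=Δ2−h2·(2M2+M3)/6=-553/349
seg 3: a=-5, c=M3/2=2139/349, d=(M4−M3)/(6·1)=-1239/349, b=Δ3−h3·(2M3+M4)/6=845/349
seg 4: a=0, c=M4/2=-1578/349, d=(M5−M4)/(6·2)=263/349, b=Δ4−h4·(2M4+M5)/6=1406/349
t_q=2 → seg 1, τ=1; S=-1+-727/349·τ+1527/349·τ²+-989/698·τ³=-87/698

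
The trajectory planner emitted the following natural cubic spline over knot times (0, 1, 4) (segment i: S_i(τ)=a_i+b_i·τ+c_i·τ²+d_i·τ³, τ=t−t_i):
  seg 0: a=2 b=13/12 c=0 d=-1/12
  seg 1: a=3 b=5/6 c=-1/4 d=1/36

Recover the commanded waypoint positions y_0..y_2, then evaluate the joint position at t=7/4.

y_0=2 y_1=3 y_2=4
S(7/4) = 895/256

y_0 = S_0(0) = a_0 = 2
y_1 = S_1(0) = a_1 = 3
y_2 = S_1(3) = 4
t_q=7/4 is in segment 1 (τ=3/4); S_1(τ)=895/256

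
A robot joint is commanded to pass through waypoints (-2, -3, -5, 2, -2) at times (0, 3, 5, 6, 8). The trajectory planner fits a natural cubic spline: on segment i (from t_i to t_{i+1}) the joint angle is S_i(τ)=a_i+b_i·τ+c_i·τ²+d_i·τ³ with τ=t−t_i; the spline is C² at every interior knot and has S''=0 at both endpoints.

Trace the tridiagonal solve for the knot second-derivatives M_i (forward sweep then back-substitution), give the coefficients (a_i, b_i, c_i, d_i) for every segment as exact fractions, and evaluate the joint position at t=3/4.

Δ: Δ0=-1/3, Δ1=-1, Δ2=7, Δ3=-2
row 1: diag=10, rhs=-4; c'=1/5, d'=-2/5
row 2: denom=6−2·1/5=28/5; d'=(48−2·-2/5)/(28/5)=61/7
row 3: denom=6−1·5/28=163/28; d'=(-54−1·61/7)/(163/28)=-1756/163
back: M3=-1756/163
back: M2=61/7−5/28·-1756/163=1734/163
back: M1=-2/5−1/5·1734/163=-412/163
M: M0=0, M1=-412/163, M2=1734/163, M3=-1756/163, M4=0
seg 0: a=-2, c=M0/2=0, d=(M1−M0)/(6·3)=-206/1467, b=Δ0−h0·(2M0+M1)/6=455/489
seg 1: a=-3, c=M1/2=-206/163, d=(M2−M1)/(6·2)=1073/978, b=Δ1−h1·(2M1+M2)/6=-1399/489
seg 2: a=-5, c=M2/2=867/163, d=(M3−M2)/(6·1)=-1745/489, b=Δ2−h2·(2M2+M3)/6=2567/489
seg 3: a=2, c=M3/2=-878/163, d=(M4−M3)/(6·2)=439/489, b=Δ3−h3·(2M3+M4)/6=2534/489
t_q=3/4 → seg 0, τ=3/4; S=-2+455/489·τ+0·τ²+-206/1467·τ³=-7101/5216

  seg 0: a=-2 b=455/489 c=0 d=-206/1467
  seg 1: a=-3 b=-1399/489 c=-206/163 d=1073/978
  seg 2: a=-5 b=2567/489 c=867/163 d=-1745/489
  seg 3: a=2 b=2534/489 c=-878/163 d=439/489
S(3/4) = -7101/5216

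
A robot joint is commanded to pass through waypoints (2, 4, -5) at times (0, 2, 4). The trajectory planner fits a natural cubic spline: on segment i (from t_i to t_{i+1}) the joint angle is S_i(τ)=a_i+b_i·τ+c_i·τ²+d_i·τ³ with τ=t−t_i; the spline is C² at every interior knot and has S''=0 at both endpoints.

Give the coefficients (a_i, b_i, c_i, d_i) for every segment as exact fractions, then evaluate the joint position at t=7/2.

  seg 0: a=2 b=19/8 c=0 d=-11/32
  seg 1: a=4 b=-7/4 c=-33/16 d=11/32
S(7/2) = -539/256

Δ: Δ0=1, Δ1=-9/2
row 1: diag=8, rhs=-33; c'=1/4, d'=-33/8
back: M1=-33/8
M: M0=0, M1=-33/8, M2=0
seg 0: a=2, c=M0/2=0, d=(M1−M0)/(6·2)=-11/32, b=Δ0−h0·(2M0+M1)/6=19/8
seg 1: a=4, c=M1/2=-33/16, d=(M2−M1)/(6·2)=11/32, b=Δ1−h1·(2M1+M2)/6=-7/4
t_q=7/2 → seg 1, τ=3/2; S=4+-7/4·τ+-33/16·τ²+11/32·τ³=-539/256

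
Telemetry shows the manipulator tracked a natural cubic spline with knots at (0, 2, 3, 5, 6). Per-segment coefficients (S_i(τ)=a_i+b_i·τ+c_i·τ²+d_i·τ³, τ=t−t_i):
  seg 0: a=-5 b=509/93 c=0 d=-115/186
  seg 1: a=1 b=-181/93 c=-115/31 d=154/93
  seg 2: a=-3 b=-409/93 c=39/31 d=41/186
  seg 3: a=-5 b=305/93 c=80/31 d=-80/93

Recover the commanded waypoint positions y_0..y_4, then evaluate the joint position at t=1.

y_0=-5 y_1=1 y_2=-3 y_3=-5 y_4=0
S(1) = -9/62

y_0 = S_0(0) = a_0 = -5
y_1 = S_1(0) = a_1 = 1
y_2 = S_2(0) = a_2 = -3
y_3 = S_3(0) = a_3 = -5
y_4 = S_3(1) = 0
t_q=1 is in segment 0 (τ=1); S_0(τ)=-9/62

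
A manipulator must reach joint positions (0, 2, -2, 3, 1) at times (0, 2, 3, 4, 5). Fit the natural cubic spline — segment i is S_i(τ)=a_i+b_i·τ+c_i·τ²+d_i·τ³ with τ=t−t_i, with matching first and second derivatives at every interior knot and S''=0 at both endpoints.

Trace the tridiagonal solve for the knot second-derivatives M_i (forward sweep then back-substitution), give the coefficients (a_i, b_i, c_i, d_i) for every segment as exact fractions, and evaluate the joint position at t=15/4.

  seg 0: a=0 b=161/43 c=0 d=-59/86
  seg 1: a=2 b=-193/43 c=-177/43 d=198/43
  seg 2: a=-2 b=47/43 c=417/43 d=-249/43
  seg 3: a=3 b=134/43 c=-330/43 d=110/43
S(15/4) = 5041/2752

Δ: Δ0=1, Δ1=-4, Δ2=5, Δ3=-2
row 1: diag=6, rhs=-30; c'=1/6, d'=-5
row 2: denom=4−1·1/6=23/6; d'=(54−1·-5)/(23/6)=354/23
row 3: denom=4−1·6/23=86/23; d'=(-42−1·354/23)/(86/23)=-660/43
back: M3=-660/43
back: M2=354/23−6/23·-660/43=834/43
back: M1=-5−1/6·834/43=-354/43
M: M0=0, M1=-354/43, M2=834/43, M3=-660/43, M4=0
seg 0: a=0, c=M0/2=0, d=(M1−M0)/(6·2)=-59/86, b=Δ0−h0·(2M0+M1)/6=161/43
seg 1: a=2, c=M1/2=-177/43, d=(M2−M1)/(6·1)=198/43, b=Δ1−h1·(2M1+M2)/6=-193/43
seg 2: a=-2, c=M2/2=417/43, d=(M3−M2)/(6·1)=-249/43, b=Δ2−h2·(2M2+M3)/6=47/43
seg 3: a=3, c=M3/2=-330/43, d=(M4−M3)/(6·1)=110/43, b=Δ3−h3·(2M3+M4)/6=134/43
t_q=15/4 → seg 2, τ=3/4; S=-2+47/43·τ+417/43·τ²+-249/43·τ³=5041/2752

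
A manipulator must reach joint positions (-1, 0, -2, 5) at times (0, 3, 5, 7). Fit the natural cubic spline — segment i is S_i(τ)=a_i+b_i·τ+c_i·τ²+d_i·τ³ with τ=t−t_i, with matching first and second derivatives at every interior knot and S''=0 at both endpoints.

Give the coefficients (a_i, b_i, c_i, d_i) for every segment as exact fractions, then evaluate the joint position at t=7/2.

  seg 0: a=-1 b=253/228 c=0 d=-59/684
  seg 1: a=0 b=-139/114 c=-59/76 d=101/228
  seg 2: a=-2 b=113/114 c=143/76 d=-143/456
S(7/2) = -455/608

Δ: Δ0=1/3, Δ1=-1, Δ2=7/2
row 1: diag=10, rhs=-8; c'=1/5, d'=-4/5
row 2: denom=8−2·1/5=38/5; d'=(27−2·-4/5)/(38/5)=143/38
back: M2=143/38
back: M1=-4/5−1/5·143/38=-59/38
M: M0=0, M1=-59/38, M2=143/38, M3=0
seg 0: a=-1, c=M0/2=0, d=(M1−M0)/(6·3)=-59/684, b=Δ0−h0·(2M0+M1)/6=253/228
seg 1: a=0, c=M1/2=-59/76, d=(M2−M1)/(6·2)=101/228, b=Δ1−h1·(2M1+M2)/6=-139/114
seg 2: a=-2, c=M2/2=143/76, d=(M3−M2)/(6·2)=-143/456, b=Δ2−h2·(2M2+M3)/6=113/114
t_q=7/2 → seg 1, τ=1/2; S=0+-139/114·τ+-59/76·τ²+101/228·τ³=-455/608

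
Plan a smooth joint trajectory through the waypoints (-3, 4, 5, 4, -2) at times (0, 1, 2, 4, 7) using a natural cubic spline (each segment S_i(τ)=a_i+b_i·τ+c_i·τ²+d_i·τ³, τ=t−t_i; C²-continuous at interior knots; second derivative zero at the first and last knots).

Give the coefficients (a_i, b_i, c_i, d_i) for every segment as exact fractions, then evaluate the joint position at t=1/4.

  seg 0: a=-3 b=911/107 c=0 d=-162/107
  seg 1: a=4 b=425/107 c=-486/107 d=168/107
  seg 2: a=5 b=-43/107 c=18/107 d=-93/856
  seg 3: a=4 b=-221/214 c=-207/428 d=23/428
S(1/4) = -3065/3424

Δ: Δ0=7, Δ1=1, Δ2=-1/2, Δ3=-2
row 1: diag=4, rhs=-36; c'=1/4, d'=-9
row 2: denom=6−1·1/4=23/4; d'=(-9−1·-9)/(23/4)=0
row 3: denom=10−2·8/23=214/23; d'=(-9−2·0)/(214/23)=-207/214
back: M3=-207/214
back: M2=0−8/23·-207/214=36/107
back: M1=-9−1/4·36/107=-972/107
M: M0=0, M1=-972/107, M2=36/107, M3=-207/214, M4=0
seg 0: a=-3, c=M0/2=0, d=(M1−M0)/(6·1)=-162/107, b=Δ0−h0·(2M0+M1)/6=911/107
seg 1: a=4, c=M1/2=-486/107, d=(M2−M1)/(6·1)=168/107, b=Δ1−h1·(2M1+M2)/6=425/107
seg 2: a=5, c=M2/2=18/107, d=(M3−M2)/(6·2)=-93/856, b=Δ2−h2·(2M2+M3)/6=-43/107
seg 3: a=4, c=M3/2=-207/428, d=(M4−M3)/(6·3)=23/428, b=Δ3−h3·(2M3+M4)/6=-221/214
t_q=1/4 → seg 0, τ=1/4; S=-3+911/107·τ+0·τ²+-162/107·τ³=-3065/3424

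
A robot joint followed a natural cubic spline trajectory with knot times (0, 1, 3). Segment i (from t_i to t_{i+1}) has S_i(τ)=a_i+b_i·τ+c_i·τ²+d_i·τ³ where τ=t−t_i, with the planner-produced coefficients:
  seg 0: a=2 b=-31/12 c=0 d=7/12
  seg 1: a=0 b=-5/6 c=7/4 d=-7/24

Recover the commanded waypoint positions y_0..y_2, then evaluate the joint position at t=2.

y_0=2 y_1=0 y_2=3
S(2) = 5/8

y_0 = S_0(0) = a_0 = 2
y_1 = S_1(0) = a_1 = 0
y_2 = S_1(2) = 3
t_q=2 is in segment 1 (τ=1); S_1(τ)=5/8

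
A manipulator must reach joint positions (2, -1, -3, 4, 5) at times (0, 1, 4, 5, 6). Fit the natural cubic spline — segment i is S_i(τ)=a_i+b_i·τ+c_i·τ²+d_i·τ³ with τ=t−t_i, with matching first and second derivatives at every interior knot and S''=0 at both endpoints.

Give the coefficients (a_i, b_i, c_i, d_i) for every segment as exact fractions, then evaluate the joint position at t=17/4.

  seg 0: a=2 b=-1795/636 c=0 d=-113/636
  seg 1: a=-1 b=-1067/318 c=-113/212 d=101/212
  seg 2: a=-3 b=4013/636 c=199/53 d=-1949/636
  seg 3: a=4 b=1471/318 c=-1153/212 d=1153/636
S(17/4) = -16767/13568

Δ: Δ0=-3, Δ1=-2/3, Δ2=7, Δ3=1
row 1: diag=8, rhs=14; c'=3/8, d'=7/4
row 2: denom=8−3·3/8=55/8; d'=(46−3·7/4)/(55/8)=326/55
row 3: denom=4−1·8/55=212/55; d'=(-36−1·326/55)/(212/55)=-1153/106
back: M3=-1153/106
back: M2=326/55−8/55·-1153/106=398/53
back: M1=7/4−3/8·398/53=-113/106
M: M0=0, M1=-113/106, M2=398/53, M3=-1153/106, M4=0
seg 0: a=2, c=M0/2=0, d=(M1−M0)/(6·1)=-113/636, b=Δ0−h0·(2M0+M1)/6=-1795/636
seg 1: a=-1, c=M1/2=-113/212, d=(M2−M1)/(6·3)=101/212, b=Δ1−h1·(2M1+M2)/6=-1067/318
seg 2: a=-3, c=M2/2=199/53, d=(M3−M2)/(6·1)=-1949/636, b=Δ2−h2·(2M2+M3)/6=4013/636
seg 3: a=4, c=M3/2=-1153/212, d=(M4−M3)/(6·1)=1153/636, b=Δ3−h3·(2M3+M4)/6=1471/318
t_q=17/4 → seg 2, τ=1/4; S=-3+4013/636·τ+199/53·τ²+-1949/636·τ³=-16767/13568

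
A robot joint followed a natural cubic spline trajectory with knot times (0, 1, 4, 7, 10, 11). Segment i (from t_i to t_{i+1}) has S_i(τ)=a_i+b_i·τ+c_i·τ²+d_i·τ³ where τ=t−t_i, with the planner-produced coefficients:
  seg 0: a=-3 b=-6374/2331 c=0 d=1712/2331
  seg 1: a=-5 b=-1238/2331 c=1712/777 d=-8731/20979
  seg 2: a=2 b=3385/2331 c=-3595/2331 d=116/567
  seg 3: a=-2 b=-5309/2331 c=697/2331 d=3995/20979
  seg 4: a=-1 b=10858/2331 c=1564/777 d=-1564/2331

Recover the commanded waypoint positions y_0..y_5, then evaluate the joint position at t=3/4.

y_0=-3 y_1=-5 y_2=2 y_3=-2 y_4=-1 y_5=5
S(3/4) = -2105/444

y_0 = S_0(0) = a_0 = -3
y_1 = S_1(0) = a_1 = -5
y_2 = S_2(0) = a_2 = 2
y_3 = S_3(0) = a_3 = -2
y_4 = S_4(0) = a_4 = -1
y_5 = S_4(1) = 5
t_q=3/4 is in segment 0 (τ=3/4); S_0(τ)=-2105/444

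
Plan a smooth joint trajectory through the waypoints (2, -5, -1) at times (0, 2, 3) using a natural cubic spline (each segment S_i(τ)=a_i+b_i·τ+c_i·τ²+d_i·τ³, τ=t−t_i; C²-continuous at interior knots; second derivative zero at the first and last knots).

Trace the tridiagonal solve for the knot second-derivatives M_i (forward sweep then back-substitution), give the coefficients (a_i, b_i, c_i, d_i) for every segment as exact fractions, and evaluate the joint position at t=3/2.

Δ: Δ0=-7/2, Δ1=4
row 1: diag=6, rhs=45; c'=1/6, d'=15/2
back: M1=15/2
M: M0=0, M1=15/2, M2=0
seg 0: a=2, c=M0/2=0, d=(M1−M0)/(6·2)=5/8, b=Δ0−h0·(2M0+M1)/6=-6
seg 1: a=-5, c=M1/2=15/4, d=(M2−M1)/(6·1)=-5/4, b=Δ1−h1·(2M1+M2)/6=3/2
t_q=3/2 → seg 0, τ=3/2; S=2+-6·τ+0·τ²+5/8·τ³=-313/64

  seg 0: a=2 b=-6 c=0 d=5/8
  seg 1: a=-5 b=3/2 c=15/4 d=-5/4
S(3/2) = -313/64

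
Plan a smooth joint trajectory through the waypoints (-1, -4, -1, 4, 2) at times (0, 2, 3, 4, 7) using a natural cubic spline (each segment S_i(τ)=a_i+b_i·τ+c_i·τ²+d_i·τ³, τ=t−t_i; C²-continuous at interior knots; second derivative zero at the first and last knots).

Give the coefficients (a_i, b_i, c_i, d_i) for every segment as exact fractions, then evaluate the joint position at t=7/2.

Δ: Δ0=-3/2, Δ1=3, Δ2=5, Δ3=-2/3
row 1: diag=6, rhs=27; c'=1/6, d'=9/2
row 2: denom=4−1·1/6=23/6; d'=(12−1·9/2)/(23/6)=45/23
row 3: denom=8−1·6/23=178/23; d'=(-34−1·45/23)/(178/23)=-827/178
back: M3=-827/178
back: M2=45/23−6/23·-827/178=282/89
back: M1=9/2−1/6·282/89=707/178
M: M0=0, M1=707/178, M2=282/89, M3=-827/178, M4=0
seg 0: a=-1, c=M0/2=0, d=(M1−M0)/(6·2)=707/2136, b=Δ0−h0·(2M0+M1)/6=-754/267
seg 1: a=-4, c=M1/2=707/356, d=(M2−M1)/(6·1)=-143/1068, b=Δ1−h1·(2M1+M2)/6=613/534
seg 2: a=-1, c=M2/2=141/89, d=(M3−M2)/(6·1)=-1391/1068, b=Δ2−h2·(2M2+M3)/6=5039/1068
seg 3: a=4, c=M3/2=-827/356, d=(M4−M3)/(6·3)=827/3204, b=Δ3−h3·(2M3+M4)/6=2125/534
t_q=7/2 → seg 2, τ=1/2; S=-1+5039/1068·τ+141/89·τ²+-1391/1068·τ³=4535/2848

  seg 0: a=-1 b=-754/267 c=0 d=707/2136
  seg 1: a=-4 b=613/534 c=707/356 d=-143/1068
  seg 2: a=-1 b=5039/1068 c=141/89 d=-1391/1068
  seg 3: a=4 b=2125/534 c=-827/356 d=827/3204
S(7/2) = 4535/2848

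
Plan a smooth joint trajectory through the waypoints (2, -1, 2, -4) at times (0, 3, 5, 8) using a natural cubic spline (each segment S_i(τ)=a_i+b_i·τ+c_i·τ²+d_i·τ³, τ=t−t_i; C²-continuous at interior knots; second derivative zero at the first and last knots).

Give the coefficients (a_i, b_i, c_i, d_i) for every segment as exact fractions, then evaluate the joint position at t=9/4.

Δ: Δ0=-1, Δ1=3/2, Δ2=-2
row 1: diag=10, rhs=15; c'=1/5, d'=3/2
row 2: denom=10−2·1/5=48/5; d'=(-21−2·3/2)/(48/5)=-5/2
back: M2=-5/2
back: M1=3/2−1/5·-5/2=2
M: M0=0, M1=2, M2=-5/2, M3=0
seg 0: a=2, c=M0/2=0, d=(M1−M0)/(6·3)=1/9, b=Δ0−h0·(2M0+M1)/6=-2
seg 1: a=-1, c=M1/2=1, d=(M2−M1)/(6·2)=-3/8, b=Δ1−h1·(2M1+M2)/6=1
seg 2: a=2, c=M2/2=-5/4, d=(M3−M2)/(6·3)=5/36, b=Δ2−h2·(2M2+M3)/6=1/2
t_q=9/4 → seg 0, τ=9/4; S=2+-2·τ+0·τ²+1/9·τ³=-79/64

  seg 0: a=2 b=-2 c=0 d=1/9
  seg 1: a=-1 b=1 c=1 d=-3/8
  seg 2: a=2 b=1/2 c=-5/4 d=5/36
S(9/4) = -79/64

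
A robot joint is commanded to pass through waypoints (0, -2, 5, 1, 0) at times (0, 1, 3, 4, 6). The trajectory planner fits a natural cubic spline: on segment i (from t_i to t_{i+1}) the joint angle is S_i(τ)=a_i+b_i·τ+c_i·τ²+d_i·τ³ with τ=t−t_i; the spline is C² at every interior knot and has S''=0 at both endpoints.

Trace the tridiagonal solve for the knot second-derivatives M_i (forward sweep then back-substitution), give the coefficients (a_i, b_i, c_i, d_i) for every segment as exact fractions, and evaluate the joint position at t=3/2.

  seg 0: a=0 b=-441/124 c=0 d=193/124
  seg 1: a=-2 b=69/62 c=579/124 d=-431/248
  seg 2: a=5 b=-33/31 c=-357/62 d=175/62
  seg 3: a=1 b=-255/62 c=84/31 d=-14/31
S(3/2) = -979/1984

Δ: Δ0=-2, Δ1=7/2, Δ2=-4, Δ3=-1/2
row 1: diag=6, rhs=33; c'=1/3, d'=11/2
row 2: denom=6−2·1/3=16/3; d'=(-45−2·11/2)/(16/3)=-21/2
row 3: denom=6−1·3/16=93/16; d'=(21−1·-21/2)/(93/16)=168/31
back: M3=168/31
back: M2=-21/2−3/16·168/31=-357/31
back: M1=11/2−1/3·-357/31=579/62
M: M0=0, M1=579/62, M2=-357/31, M3=168/31, M4=0
seg 0: a=0, c=M0/2=0, d=(M1−M0)/(6·1)=193/124, b=Δ0−h0·(2M0+M1)/6=-441/124
seg 1: a=-2, c=M1/2=579/124, d=(M2−M1)/(6·2)=-431/248, b=Δ1−h1·(2M1+M2)/6=69/62
seg 2: a=5, c=M2/2=-357/62, d=(M3−M2)/(6·1)=175/62, b=Δ2−h2·(2M2+M3)/6=-33/31
seg 3: a=1, c=M3/2=84/31, d=(M4−M3)/(6·2)=-14/31, b=Δ3−h3·(2M3+M4)/6=-255/62
t_q=3/2 → seg 1, τ=1/2; S=-2+69/62·τ+579/124·τ²+-431/248·τ³=-979/1984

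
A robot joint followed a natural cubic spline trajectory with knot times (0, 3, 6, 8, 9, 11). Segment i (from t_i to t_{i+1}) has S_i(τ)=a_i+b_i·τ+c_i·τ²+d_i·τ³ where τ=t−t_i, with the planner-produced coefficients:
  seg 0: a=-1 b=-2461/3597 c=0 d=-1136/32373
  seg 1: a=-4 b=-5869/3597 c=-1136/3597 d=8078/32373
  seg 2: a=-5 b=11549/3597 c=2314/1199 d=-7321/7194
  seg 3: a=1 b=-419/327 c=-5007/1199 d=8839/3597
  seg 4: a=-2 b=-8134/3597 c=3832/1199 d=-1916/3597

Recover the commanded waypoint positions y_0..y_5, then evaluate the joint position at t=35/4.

y_0=-1 y_1=-4 y_2=-5 y_3=1 y_4=-2 y_5=2
S(35/4) = -97709/76736

y_0 = S_0(0) = a_0 = -1
y_1 = S_1(0) = a_1 = -4
y_2 = S_2(0) = a_2 = -5
y_3 = S_3(0) = a_3 = 1
y_4 = S_4(0) = a_4 = -2
y_5 = S_4(2) = 2
t_q=35/4 is in segment 3 (τ=3/4); S_3(τ)=-97709/76736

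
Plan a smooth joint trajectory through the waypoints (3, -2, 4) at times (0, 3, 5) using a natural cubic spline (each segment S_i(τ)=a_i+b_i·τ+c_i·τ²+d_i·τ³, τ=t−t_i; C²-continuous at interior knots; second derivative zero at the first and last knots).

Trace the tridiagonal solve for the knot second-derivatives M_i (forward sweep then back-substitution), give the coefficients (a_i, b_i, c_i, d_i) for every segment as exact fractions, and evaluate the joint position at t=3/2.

Δ: Δ0=-5/3, Δ1=3
row 1: diag=10, rhs=28; c'=1/5, d'=14/5
back: M1=14/5
M: M0=0, M1=14/5, M2=0
seg 0: a=3, c=M0/2=0, d=(M1−M0)/(6·3)=7/45, b=Δ0−h0·(2M0+M1)/6=-46/15
seg 1: a=-2, c=M1/2=7/5, d=(M2−M1)/(6·2)=-7/30, b=Δ1−h1·(2M1+M2)/6=17/15
t_q=3/2 → seg 0, τ=3/2; S=3+-46/15·τ+0·τ²+7/45·τ³=-43/40

  seg 0: a=3 b=-46/15 c=0 d=7/45
  seg 1: a=-2 b=17/15 c=7/5 d=-7/30
S(3/2) = -43/40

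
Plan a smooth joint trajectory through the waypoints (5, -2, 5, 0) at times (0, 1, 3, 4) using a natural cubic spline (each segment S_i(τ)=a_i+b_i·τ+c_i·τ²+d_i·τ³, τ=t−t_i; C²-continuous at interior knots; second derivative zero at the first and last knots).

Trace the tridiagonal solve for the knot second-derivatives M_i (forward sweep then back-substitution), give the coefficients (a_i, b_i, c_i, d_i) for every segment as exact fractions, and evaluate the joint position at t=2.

Δ: Δ0=-7, Δ1=7/2, Δ2=-5
row 1: diag=6, rhs=63; c'=1/3, d'=21/2
row 2: denom=6−2·1/3=16/3; d'=(-51−2·21/2)/(16/3)=-27/2
back: M2=-27/2
back: M1=21/2−1/3·-27/2=15
M: M0=0, M1=15, M2=-27/2, M3=0
seg 0: a=5, c=M0/2=0, d=(M1−M0)/(6·1)=5/2, b=Δ0−h0·(2M0+M1)/6=-19/2
seg 1: a=-2, c=M1/2=15/2, d=(M2−M1)/(6·2)=-19/8, b=Δ1−h1·(2M1+M2)/6=-2
seg 2: a=5, c=M2/2=-27/4, d=(M3−M2)/(6·1)=9/4, b=Δ2−h2·(2M2+M3)/6=-1/2
t_q=2 → seg 1, τ=1; S=-2+-2·τ+15/2·τ²+-19/8·τ³=9/8

  seg 0: a=5 b=-19/2 c=0 d=5/2
  seg 1: a=-2 b=-2 c=15/2 d=-19/8
  seg 2: a=5 b=-1/2 c=-27/4 d=9/4
S(2) = 9/8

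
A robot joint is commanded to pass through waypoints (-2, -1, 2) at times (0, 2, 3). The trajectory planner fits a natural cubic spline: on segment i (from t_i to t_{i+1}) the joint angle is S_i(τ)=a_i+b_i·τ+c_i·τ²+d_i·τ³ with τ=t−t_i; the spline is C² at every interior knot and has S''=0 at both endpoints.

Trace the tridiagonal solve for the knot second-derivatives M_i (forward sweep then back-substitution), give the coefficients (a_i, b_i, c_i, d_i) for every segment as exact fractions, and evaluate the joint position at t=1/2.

Δ: Δ0=1/2, Δ1=3
row 1: diag=6, rhs=15; c'=1/6, d'=5/2
back: M1=5/2
M: M0=0, M1=5/2, M2=0
seg 0: a=-2, c=M0/2=0, d=(M1−M0)/(6·2)=5/24, b=Δ0−h0·(2M0+M1)/6=-1/3
seg 1: a=-1, c=M1/2=5/4, d=(M2−M1)/(6·1)=-5/12, b=Δ1−h1·(2M1+M2)/6=13/6
t_q=1/2 → seg 0, τ=1/2; S=-2+-1/3·τ+0·τ²+5/24·τ³=-137/64

  seg 0: a=-2 b=-1/3 c=0 d=5/24
  seg 1: a=-1 b=13/6 c=5/4 d=-5/12
S(1/2) = -137/64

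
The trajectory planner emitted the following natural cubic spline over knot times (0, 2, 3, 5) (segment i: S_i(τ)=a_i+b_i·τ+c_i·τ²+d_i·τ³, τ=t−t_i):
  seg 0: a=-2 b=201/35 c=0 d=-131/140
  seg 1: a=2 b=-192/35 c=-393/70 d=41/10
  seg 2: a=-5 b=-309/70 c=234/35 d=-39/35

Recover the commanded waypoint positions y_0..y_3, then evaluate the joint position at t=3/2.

y_0=-2 y_1=2 y_2=-5 y_3=4
S(3/2) = 553/160

y_0 = S_0(0) = a_0 = -2
y_1 = S_1(0) = a_1 = 2
y_2 = S_2(0) = a_2 = -5
y_3 = S_2(2) = 4
t_q=3/2 is in segment 0 (τ=3/2); S_0(τ)=553/160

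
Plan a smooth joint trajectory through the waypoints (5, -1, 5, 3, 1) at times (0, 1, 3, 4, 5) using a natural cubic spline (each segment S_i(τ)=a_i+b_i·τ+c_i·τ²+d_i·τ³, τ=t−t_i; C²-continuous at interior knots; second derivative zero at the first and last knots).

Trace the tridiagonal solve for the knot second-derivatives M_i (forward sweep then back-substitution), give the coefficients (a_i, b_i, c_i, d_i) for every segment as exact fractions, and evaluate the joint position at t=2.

  seg 0: a=5 b=-979/122 c=0 d=247/122
  seg 1: a=-1 b=-119/61 c=741/122 d=-439/244
  seg 2: a=5 b=46/61 c=-288/61 d=120/61
  seg 3: a=3 b=-170/61 c=72/61 d=-24/61
S(2) = 323/244

Δ: Δ0=-6, Δ1=3, Δ2=-2, Δ3=-2
row 1: diag=6, rhs=54; c'=1/3, d'=9
row 2: denom=6−2·1/3=16/3; d'=(-30−2·9)/(16/3)=-9
row 3: denom=4−1·3/16=61/16; d'=(0−1·-9)/(61/16)=144/61
back: M3=144/61
back: M2=-9−3/16·144/61=-576/61
back: M1=9−1/3·-576/61=741/61
M: M0=0, M1=741/61, M2=-576/61, M3=144/61, M4=0
seg 0: a=5, c=M0/2=0, d=(M1−M0)/(6·1)=247/122, b=Δ0−h0·(2M0+M1)/6=-979/122
seg 1: a=-1, c=M1/2=741/122, d=(M2−M1)/(6·2)=-439/244, b=Δ1−h1·(2M1+M2)/6=-119/61
seg 2: a=5, c=M2/2=-288/61, d=(M3−M2)/(6·1)=120/61, b=Δ2−h2·(2M2+M3)/6=46/61
seg 3: a=3, c=M3/2=72/61, d=(M4−M3)/(6·1)=-24/61, b=Δ3−h3·(2M3+M4)/6=-170/61
t_q=2 → seg 1, τ=1; S=-1+-119/61·τ+741/122·τ²+-439/244·τ³=323/244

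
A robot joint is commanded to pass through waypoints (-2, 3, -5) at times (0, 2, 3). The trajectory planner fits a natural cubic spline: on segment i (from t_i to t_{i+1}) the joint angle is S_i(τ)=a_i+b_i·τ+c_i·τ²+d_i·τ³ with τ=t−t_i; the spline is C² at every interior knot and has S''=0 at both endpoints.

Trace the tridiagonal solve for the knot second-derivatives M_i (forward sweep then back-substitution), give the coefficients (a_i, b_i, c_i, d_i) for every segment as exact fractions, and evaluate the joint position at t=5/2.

Δ: Δ0=5/2, Δ1=-8
row 1: diag=6, rhs=-63; c'=1/6, d'=-21/2
back: M1=-21/2
M: M0=0, M1=-21/2, M2=0
seg 0: a=-2, c=M0/2=0, d=(M1−M0)/(6·2)=-7/8, b=Δ0−h0·(2M0+M1)/6=6
seg 1: a=3, c=M1/2=-21/4, d=(M2−M1)/(6·1)=7/4, b=Δ1−h1·(2M1+M2)/6=-9/2
t_q=5/2 → seg 1, τ=1/2; S=3+-9/2·τ+-21/4·τ²+7/4·τ³=-11/32

  seg 0: a=-2 b=6 c=0 d=-7/8
  seg 1: a=3 b=-9/2 c=-21/4 d=7/4
S(5/2) = -11/32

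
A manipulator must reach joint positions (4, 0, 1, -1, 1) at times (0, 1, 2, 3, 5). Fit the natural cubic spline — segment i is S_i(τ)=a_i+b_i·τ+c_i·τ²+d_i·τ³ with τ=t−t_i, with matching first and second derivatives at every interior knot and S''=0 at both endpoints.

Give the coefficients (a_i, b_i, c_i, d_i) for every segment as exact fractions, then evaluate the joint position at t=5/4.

  seg 0: a=4 b=-240/43 c=0 d=68/43
  seg 1: a=0 b=-36/43 c=204/43 d=-125/43
  seg 2: a=1 b=-3/43 c=-171/43 d=88/43
  seg 3: a=-1 b=-81/43 c=93/43 d=-31/86
S(5/4) = 115/2752

Δ: Δ0=-4, Δ1=1, Δ2=-2, Δ3=1
row 1: diag=4, rhs=30; c'=1/4, d'=15/2
row 2: denom=4−1·1/4=15/4; d'=(-18−1·15/2)/(15/4)=-34/5
row 3: denom=6−1·4/15=86/15; d'=(18−1·-34/5)/(86/15)=186/43
back: M3=186/43
back: M2=-34/5−4/15·186/43=-342/43
back: M1=15/2−1/4·-342/43=408/43
M: M0=0, M1=408/43, M2=-342/43, M3=186/43, M4=0
seg 0: a=4, c=M0/2=0, d=(M1−M0)/(6·1)=68/43, b=Δ0−h0·(2M0+M1)/6=-240/43
seg 1: a=0, c=M1/2=204/43, d=(M2−M1)/(6·1)=-125/43, b=Δ1−h1·(2M1+M2)/6=-36/43
seg 2: a=1, c=M2/2=-171/43, d=(M3−M2)/(6·1)=88/43, b=Δ2−h2·(2M2+M3)/6=-3/43
seg 3: a=-1, c=M3/2=93/43, d=(M4−M3)/(6·2)=-31/86, b=Δ3−h3·(2M3+M4)/6=-81/43
t_q=5/4 → seg 1, τ=1/4; S=0+-36/43·τ+204/43·τ²+-125/43·τ³=115/2752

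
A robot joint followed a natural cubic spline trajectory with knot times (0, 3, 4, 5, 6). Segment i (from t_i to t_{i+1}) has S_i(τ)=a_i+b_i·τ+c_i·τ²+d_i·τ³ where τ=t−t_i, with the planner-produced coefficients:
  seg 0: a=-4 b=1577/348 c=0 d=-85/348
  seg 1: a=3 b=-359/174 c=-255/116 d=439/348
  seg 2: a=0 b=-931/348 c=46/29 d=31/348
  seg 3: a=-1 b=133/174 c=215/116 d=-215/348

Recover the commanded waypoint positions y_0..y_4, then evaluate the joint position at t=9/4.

y_0 = S_0(0) = a_0 = -4
y_1 = S_1(0) = a_1 = 3
y_2 = S_2(0) = a_2 = 0
y_3 = S_3(0) = a_3 = -1
y_4 = S_3(1) = 1
t_q=9/4 is in segment 0 (τ=9/4); S_0(τ)=25345/7424

y_0=-4 y_1=3 y_2=0 y_3=-1 y_4=1
S(9/4) = 25345/7424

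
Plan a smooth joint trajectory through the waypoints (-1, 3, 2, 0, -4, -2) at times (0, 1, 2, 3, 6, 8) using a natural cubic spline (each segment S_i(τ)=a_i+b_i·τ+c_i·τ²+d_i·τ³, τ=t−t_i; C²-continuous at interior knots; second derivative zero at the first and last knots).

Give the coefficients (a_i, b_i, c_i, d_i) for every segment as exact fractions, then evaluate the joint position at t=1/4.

  seg 0: a=-1 b=16198/3075 c=0 d=-3898/3075
  seg 1: a=3 b=4504/3075 c=-3898/1025 d=823/615
  seg 2: a=2 b=-6539/3075 c=217/1025 d=-262/3075
  seg 3: a=0 b=-6023/3075 c=-9/205 d=776/9225
  seg 4: a=-4 b=151/3075 c=731/1025 d=-731/6150
S(1/4) = 1949/6560

Δ: Δ0=4, Δ1=-1, Δ2=-2, Δ3=-4/3, Δ4=1
row 1: diag=4, rhs=-30; c'=1/4, d'=-15/2
row 2: denom=4−1·1/4=15/4; d'=(-6−1·-15/2)/(15/4)=2/5
row 3: denom=8−1·4/15=116/15; d'=(4−1·2/5)/(116/15)=27/58
row 4: denom=10−3·45/116=1025/116; d'=(14−3·27/58)/(1025/116)=1462/1025
back: M4=1462/1025
back: M3=27/58−45/116·1462/1025=-18/205
back: M2=2/5−4/15·-18/205=434/1025
back: M1=-15/2−1/4·434/1025=-7796/1025
M: M0=0, M1=-7796/1025, M2=434/1025, M3=-18/205, M4=1462/1025, M5=0
seg 0: a=-1, c=M0/2=0, d=(M1−M0)/(6·1)=-3898/3075, b=Δ0−h0·(2M0+M1)/6=16198/3075
seg 1: a=3, c=M1/2=-3898/1025, d=(M2−M1)/(6·1)=823/615, b=Δ1−h1·(2M1+M2)/6=4504/3075
seg 2: a=2, c=M2/2=217/1025, d=(M3−M2)/(6·1)=-262/3075, b=Δ2−h2·(2M2+M3)/6=-6539/3075
seg 3: a=0, c=M3/2=-9/205, d=(M4−M3)/(6·3)=776/9225, b=Δ3−h3·(2M3+M4)/6=-6023/3075
seg 4: a=-4, c=M4/2=731/1025, d=(M5−M4)/(6·2)=-731/6150, b=Δ4−h4·(2M4+M5)/6=151/3075
t_q=1/4 → seg 0, τ=1/4; S=-1+16198/3075·τ+0·τ²+-3898/3075·τ³=1949/6560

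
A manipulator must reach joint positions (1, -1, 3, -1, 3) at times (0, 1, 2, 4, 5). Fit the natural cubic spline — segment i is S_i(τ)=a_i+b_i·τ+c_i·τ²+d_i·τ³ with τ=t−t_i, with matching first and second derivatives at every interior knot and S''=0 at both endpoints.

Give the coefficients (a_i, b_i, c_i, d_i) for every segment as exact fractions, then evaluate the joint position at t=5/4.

  seg 0: a=1 b=-242/61 c=0 d=120/61
  seg 1: a=-1 b=118/61 c=360/61 d=-234/61
  seg 2: a=3 b=136/61 c=-342/61 d=213/122
  seg 3: a=-1 b=46/61 c=297/61 d=-99/61
S(5/4) = -405/1952

Δ: Δ0=-2, Δ1=4, Δ2=-2, Δ3=4
row 1: diag=4, rhs=36; c'=1/4, d'=9
row 2: denom=6−1·1/4=23/4; d'=(-36−1·9)/(23/4)=-180/23
row 3: denom=6−2·8/23=122/23; d'=(36−2·-180/23)/(122/23)=594/61
back: M3=594/61
back: M2=-180/23−8/23·594/61=-684/61
back: M1=9−1/4·-684/61=720/61
M: M0=0, M1=720/61, M2=-684/61, M3=594/61, M4=0
seg 0: a=1, c=M0/2=0, d=(M1−M0)/(6·1)=120/61, b=Δ0−h0·(2M0+M1)/6=-242/61
seg 1: a=-1, c=M1/2=360/61, d=(M2−M1)/(6·1)=-234/61, b=Δ1−h1·(2M1+M2)/6=118/61
seg 2: a=3, c=M2/2=-342/61, d=(M3−M2)/(6·2)=213/122, b=Δ2−h2·(2M2+M3)/6=136/61
seg 3: a=-1, c=M3/2=297/61, d=(M4−M3)/(6·1)=-99/61, b=Δ3−h3·(2M3+M4)/6=46/61
t_q=5/4 → seg 1, τ=1/4; S=-1+118/61·τ+360/61·τ²+-234/61·τ³=-405/1952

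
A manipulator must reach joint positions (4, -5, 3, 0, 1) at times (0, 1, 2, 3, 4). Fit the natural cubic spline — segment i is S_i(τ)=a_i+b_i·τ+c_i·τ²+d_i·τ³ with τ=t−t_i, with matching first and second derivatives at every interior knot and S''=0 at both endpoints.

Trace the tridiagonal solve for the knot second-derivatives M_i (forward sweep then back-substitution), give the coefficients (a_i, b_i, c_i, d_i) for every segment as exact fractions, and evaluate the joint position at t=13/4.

  seg 0: a=4 b=-807/56 c=0 d=303/56
  seg 1: a=-5 b=51/28 c=909/56 d=-563/56
  seg 2: a=3 b=33/8 c=-195/14 d=381/56
  seg 3: a=0 b=-93/28 c=363/56 d=-121/56
S(13/4) = -235/512

Δ: Δ0=-9, Δ1=8, Δ2=-3, Δ3=1
row 1: diag=4, rhs=102; c'=1/4, d'=51/2
row 2: denom=4−1·1/4=15/4; d'=(-66−1·51/2)/(15/4)=-122/5
row 3: denom=4−1·4/15=56/15; d'=(24−1·-122/5)/(56/15)=363/28
back: M3=363/28
back: M2=-122/5−4/15·363/28=-195/7
back: M1=51/2−1/4·-195/7=909/28
M: M0=0, M1=909/28, M2=-195/7, M3=363/28, M4=0
seg 0: a=4, c=M0/2=0, d=(M1−M0)/(6·1)=303/56, b=Δ0−h0·(2M0+M1)/6=-807/56
seg 1: a=-5, c=M1/2=909/56, d=(M2−M1)/(6·1)=-563/56, b=Δ1−h1·(2M1+M2)/6=51/28
seg 2: a=3, c=M2/2=-195/14, d=(M3−M2)/(6·1)=381/56, b=Δ2−h2·(2M2+M3)/6=33/8
seg 3: a=0, c=M3/2=363/56, d=(M4−M3)/(6·1)=-121/56, b=Δ3−h3·(2M3+M4)/6=-93/28
t_q=13/4 → seg 3, τ=1/4; S=0+-93/28·τ+363/56·τ²+-121/56·τ³=-235/512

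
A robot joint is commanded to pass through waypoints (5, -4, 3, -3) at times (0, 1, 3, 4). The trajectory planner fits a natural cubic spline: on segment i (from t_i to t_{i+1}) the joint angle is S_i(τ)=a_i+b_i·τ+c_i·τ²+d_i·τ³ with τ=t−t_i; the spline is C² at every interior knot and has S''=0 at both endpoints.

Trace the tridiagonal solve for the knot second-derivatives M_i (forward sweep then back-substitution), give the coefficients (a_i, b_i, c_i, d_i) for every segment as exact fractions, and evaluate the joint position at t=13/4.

  seg 0: a=5 b=-191/16 c=0 d=47/16
  seg 1: a=-4 b=-25/8 c=141/16 d=-11/4
  seg 2: a=3 b=-7/8 c=-123/16 d=41/16
S(13/4) = 2397/1024

Δ: Δ0=-9, Δ1=7/2, Δ2=-6
row 1: diag=6, rhs=75; c'=1/3, d'=25/2
row 2: denom=6−2·1/3=16/3; d'=(-57−2·25/2)/(16/3)=-123/8
back: M2=-123/8
back: M1=25/2−1/3·-123/8=141/8
M: M0=0, M1=141/8, M2=-123/8, M3=0
seg 0: a=5, c=M0/2=0, d=(M1−M0)/(6·1)=47/16, b=Δ0−h0·(2M0+M1)/6=-191/16
seg 1: a=-4, c=M1/2=141/16, d=(M2−M1)/(6·2)=-11/4, b=Δ1−h1·(2M1+M2)/6=-25/8
seg 2: a=3, c=M2/2=-123/16, d=(M3−M2)/(6·1)=41/16, b=Δ2−h2·(2M2+M3)/6=-7/8
t_q=13/4 → seg 2, τ=1/4; S=3+-7/8·τ+-123/16·τ²+41/16·τ³=2397/1024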